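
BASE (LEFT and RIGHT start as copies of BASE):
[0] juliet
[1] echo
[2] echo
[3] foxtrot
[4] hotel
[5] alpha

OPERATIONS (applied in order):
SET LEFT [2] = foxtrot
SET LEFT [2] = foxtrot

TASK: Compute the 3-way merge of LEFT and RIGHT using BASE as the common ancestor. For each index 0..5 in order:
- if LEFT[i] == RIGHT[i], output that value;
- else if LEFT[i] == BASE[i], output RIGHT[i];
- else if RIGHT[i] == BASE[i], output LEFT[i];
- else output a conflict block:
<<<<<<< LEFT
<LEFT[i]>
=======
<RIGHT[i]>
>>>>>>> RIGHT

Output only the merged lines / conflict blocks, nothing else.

Answer: juliet
echo
foxtrot
foxtrot
hotel
alpha

Derivation:
Final LEFT:  [juliet, echo, foxtrot, foxtrot, hotel, alpha]
Final RIGHT: [juliet, echo, echo, foxtrot, hotel, alpha]
i=0: L=juliet R=juliet -> agree -> juliet
i=1: L=echo R=echo -> agree -> echo
i=2: L=foxtrot, R=echo=BASE -> take LEFT -> foxtrot
i=3: L=foxtrot R=foxtrot -> agree -> foxtrot
i=4: L=hotel R=hotel -> agree -> hotel
i=5: L=alpha R=alpha -> agree -> alpha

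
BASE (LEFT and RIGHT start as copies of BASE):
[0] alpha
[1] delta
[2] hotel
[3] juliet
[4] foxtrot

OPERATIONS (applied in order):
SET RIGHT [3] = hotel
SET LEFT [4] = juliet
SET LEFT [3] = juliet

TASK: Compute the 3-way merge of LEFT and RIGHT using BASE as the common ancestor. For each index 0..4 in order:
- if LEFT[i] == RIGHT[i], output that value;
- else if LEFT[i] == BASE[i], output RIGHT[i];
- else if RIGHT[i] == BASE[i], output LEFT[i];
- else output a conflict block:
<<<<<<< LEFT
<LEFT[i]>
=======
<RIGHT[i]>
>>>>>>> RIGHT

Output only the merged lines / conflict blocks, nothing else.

Final LEFT:  [alpha, delta, hotel, juliet, juliet]
Final RIGHT: [alpha, delta, hotel, hotel, foxtrot]
i=0: L=alpha R=alpha -> agree -> alpha
i=1: L=delta R=delta -> agree -> delta
i=2: L=hotel R=hotel -> agree -> hotel
i=3: L=juliet=BASE, R=hotel -> take RIGHT -> hotel
i=4: L=juliet, R=foxtrot=BASE -> take LEFT -> juliet

Answer: alpha
delta
hotel
hotel
juliet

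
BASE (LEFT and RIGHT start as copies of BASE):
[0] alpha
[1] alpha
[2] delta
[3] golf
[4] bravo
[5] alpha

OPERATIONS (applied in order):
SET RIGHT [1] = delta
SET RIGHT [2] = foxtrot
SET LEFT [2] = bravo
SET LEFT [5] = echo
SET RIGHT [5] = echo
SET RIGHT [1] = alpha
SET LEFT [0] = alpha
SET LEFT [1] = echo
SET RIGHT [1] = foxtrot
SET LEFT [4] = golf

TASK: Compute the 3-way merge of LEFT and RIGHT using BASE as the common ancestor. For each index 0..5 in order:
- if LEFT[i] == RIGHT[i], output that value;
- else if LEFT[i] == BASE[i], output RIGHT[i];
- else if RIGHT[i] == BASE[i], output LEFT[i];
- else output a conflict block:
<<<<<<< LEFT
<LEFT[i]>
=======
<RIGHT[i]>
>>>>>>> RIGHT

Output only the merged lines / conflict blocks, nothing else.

Answer: alpha
<<<<<<< LEFT
echo
=======
foxtrot
>>>>>>> RIGHT
<<<<<<< LEFT
bravo
=======
foxtrot
>>>>>>> RIGHT
golf
golf
echo

Derivation:
Final LEFT:  [alpha, echo, bravo, golf, golf, echo]
Final RIGHT: [alpha, foxtrot, foxtrot, golf, bravo, echo]
i=0: L=alpha R=alpha -> agree -> alpha
i=1: BASE=alpha L=echo R=foxtrot all differ -> CONFLICT
i=2: BASE=delta L=bravo R=foxtrot all differ -> CONFLICT
i=3: L=golf R=golf -> agree -> golf
i=4: L=golf, R=bravo=BASE -> take LEFT -> golf
i=5: L=echo R=echo -> agree -> echo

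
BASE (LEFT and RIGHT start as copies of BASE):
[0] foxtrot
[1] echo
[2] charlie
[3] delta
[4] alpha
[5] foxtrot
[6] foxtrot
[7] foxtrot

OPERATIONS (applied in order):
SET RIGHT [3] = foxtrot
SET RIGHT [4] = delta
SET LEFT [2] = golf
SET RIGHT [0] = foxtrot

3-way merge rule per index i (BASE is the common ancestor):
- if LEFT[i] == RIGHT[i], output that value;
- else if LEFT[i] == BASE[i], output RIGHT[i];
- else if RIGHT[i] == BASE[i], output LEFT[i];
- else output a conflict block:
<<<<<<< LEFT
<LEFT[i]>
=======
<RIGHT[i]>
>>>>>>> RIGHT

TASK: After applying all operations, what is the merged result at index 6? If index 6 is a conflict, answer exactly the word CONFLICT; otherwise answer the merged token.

Answer: foxtrot

Derivation:
Final LEFT:  [foxtrot, echo, golf, delta, alpha, foxtrot, foxtrot, foxtrot]
Final RIGHT: [foxtrot, echo, charlie, foxtrot, delta, foxtrot, foxtrot, foxtrot]
i=0: L=foxtrot R=foxtrot -> agree -> foxtrot
i=1: L=echo R=echo -> agree -> echo
i=2: L=golf, R=charlie=BASE -> take LEFT -> golf
i=3: L=delta=BASE, R=foxtrot -> take RIGHT -> foxtrot
i=4: L=alpha=BASE, R=delta -> take RIGHT -> delta
i=5: L=foxtrot R=foxtrot -> agree -> foxtrot
i=6: L=foxtrot R=foxtrot -> agree -> foxtrot
i=7: L=foxtrot R=foxtrot -> agree -> foxtrot
Index 6 -> foxtrot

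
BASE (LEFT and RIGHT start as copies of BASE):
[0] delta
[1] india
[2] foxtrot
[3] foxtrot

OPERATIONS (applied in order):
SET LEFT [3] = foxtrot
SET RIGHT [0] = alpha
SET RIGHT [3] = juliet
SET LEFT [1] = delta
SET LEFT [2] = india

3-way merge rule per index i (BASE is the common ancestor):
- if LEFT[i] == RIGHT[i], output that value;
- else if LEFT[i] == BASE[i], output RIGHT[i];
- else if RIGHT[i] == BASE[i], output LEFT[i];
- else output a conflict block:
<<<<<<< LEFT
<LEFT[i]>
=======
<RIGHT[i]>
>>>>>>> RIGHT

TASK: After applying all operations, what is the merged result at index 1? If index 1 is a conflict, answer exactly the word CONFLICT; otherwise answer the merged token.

Answer: delta

Derivation:
Final LEFT:  [delta, delta, india, foxtrot]
Final RIGHT: [alpha, india, foxtrot, juliet]
i=0: L=delta=BASE, R=alpha -> take RIGHT -> alpha
i=1: L=delta, R=india=BASE -> take LEFT -> delta
i=2: L=india, R=foxtrot=BASE -> take LEFT -> india
i=3: L=foxtrot=BASE, R=juliet -> take RIGHT -> juliet
Index 1 -> delta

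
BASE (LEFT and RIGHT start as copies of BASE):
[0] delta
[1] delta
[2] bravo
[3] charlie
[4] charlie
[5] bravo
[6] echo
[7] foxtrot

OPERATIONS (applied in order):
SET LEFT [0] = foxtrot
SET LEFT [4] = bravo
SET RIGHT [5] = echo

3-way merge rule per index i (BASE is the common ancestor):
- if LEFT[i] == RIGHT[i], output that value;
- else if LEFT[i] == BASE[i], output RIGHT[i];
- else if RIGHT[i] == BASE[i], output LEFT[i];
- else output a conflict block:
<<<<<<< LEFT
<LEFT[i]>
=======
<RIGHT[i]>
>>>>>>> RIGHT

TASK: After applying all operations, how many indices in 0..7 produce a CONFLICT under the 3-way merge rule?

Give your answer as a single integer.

Final LEFT:  [foxtrot, delta, bravo, charlie, bravo, bravo, echo, foxtrot]
Final RIGHT: [delta, delta, bravo, charlie, charlie, echo, echo, foxtrot]
i=0: L=foxtrot, R=delta=BASE -> take LEFT -> foxtrot
i=1: L=delta R=delta -> agree -> delta
i=2: L=bravo R=bravo -> agree -> bravo
i=3: L=charlie R=charlie -> agree -> charlie
i=4: L=bravo, R=charlie=BASE -> take LEFT -> bravo
i=5: L=bravo=BASE, R=echo -> take RIGHT -> echo
i=6: L=echo R=echo -> agree -> echo
i=7: L=foxtrot R=foxtrot -> agree -> foxtrot
Conflict count: 0

Answer: 0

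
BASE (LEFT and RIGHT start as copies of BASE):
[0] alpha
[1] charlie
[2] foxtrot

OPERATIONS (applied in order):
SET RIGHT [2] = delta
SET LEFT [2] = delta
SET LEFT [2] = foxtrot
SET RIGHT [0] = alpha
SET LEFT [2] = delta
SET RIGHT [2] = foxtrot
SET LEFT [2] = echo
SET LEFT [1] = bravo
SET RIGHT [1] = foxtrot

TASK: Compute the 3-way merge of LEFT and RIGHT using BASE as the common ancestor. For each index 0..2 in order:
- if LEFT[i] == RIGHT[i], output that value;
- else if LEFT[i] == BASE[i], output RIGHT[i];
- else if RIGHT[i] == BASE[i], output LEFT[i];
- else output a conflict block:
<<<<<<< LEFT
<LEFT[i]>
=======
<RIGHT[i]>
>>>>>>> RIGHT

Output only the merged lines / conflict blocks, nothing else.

Answer: alpha
<<<<<<< LEFT
bravo
=======
foxtrot
>>>>>>> RIGHT
echo

Derivation:
Final LEFT:  [alpha, bravo, echo]
Final RIGHT: [alpha, foxtrot, foxtrot]
i=0: L=alpha R=alpha -> agree -> alpha
i=1: BASE=charlie L=bravo R=foxtrot all differ -> CONFLICT
i=2: L=echo, R=foxtrot=BASE -> take LEFT -> echo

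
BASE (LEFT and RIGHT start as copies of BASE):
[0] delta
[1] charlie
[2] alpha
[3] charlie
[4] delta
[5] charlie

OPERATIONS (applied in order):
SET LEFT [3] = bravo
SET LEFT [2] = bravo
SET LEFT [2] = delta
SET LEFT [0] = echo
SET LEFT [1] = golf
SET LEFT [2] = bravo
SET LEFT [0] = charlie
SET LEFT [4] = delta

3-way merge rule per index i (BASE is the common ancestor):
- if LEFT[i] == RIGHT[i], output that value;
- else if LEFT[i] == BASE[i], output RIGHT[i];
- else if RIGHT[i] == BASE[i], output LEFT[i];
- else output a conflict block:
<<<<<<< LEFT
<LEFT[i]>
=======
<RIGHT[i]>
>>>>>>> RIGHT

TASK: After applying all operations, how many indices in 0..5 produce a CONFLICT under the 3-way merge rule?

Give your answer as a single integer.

Answer: 0

Derivation:
Final LEFT:  [charlie, golf, bravo, bravo, delta, charlie]
Final RIGHT: [delta, charlie, alpha, charlie, delta, charlie]
i=0: L=charlie, R=delta=BASE -> take LEFT -> charlie
i=1: L=golf, R=charlie=BASE -> take LEFT -> golf
i=2: L=bravo, R=alpha=BASE -> take LEFT -> bravo
i=3: L=bravo, R=charlie=BASE -> take LEFT -> bravo
i=4: L=delta R=delta -> agree -> delta
i=5: L=charlie R=charlie -> agree -> charlie
Conflict count: 0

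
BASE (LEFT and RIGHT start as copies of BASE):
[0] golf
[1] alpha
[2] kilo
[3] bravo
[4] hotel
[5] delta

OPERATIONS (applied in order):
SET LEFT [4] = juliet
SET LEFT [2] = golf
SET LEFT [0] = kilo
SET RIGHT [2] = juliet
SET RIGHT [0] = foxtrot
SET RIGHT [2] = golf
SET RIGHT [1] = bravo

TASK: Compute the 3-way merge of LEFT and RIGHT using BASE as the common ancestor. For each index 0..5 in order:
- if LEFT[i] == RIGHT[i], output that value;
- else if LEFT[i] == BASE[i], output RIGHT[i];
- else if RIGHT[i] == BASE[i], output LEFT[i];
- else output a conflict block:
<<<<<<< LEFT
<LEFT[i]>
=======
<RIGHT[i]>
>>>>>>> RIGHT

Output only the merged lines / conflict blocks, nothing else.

Answer: <<<<<<< LEFT
kilo
=======
foxtrot
>>>>>>> RIGHT
bravo
golf
bravo
juliet
delta

Derivation:
Final LEFT:  [kilo, alpha, golf, bravo, juliet, delta]
Final RIGHT: [foxtrot, bravo, golf, bravo, hotel, delta]
i=0: BASE=golf L=kilo R=foxtrot all differ -> CONFLICT
i=1: L=alpha=BASE, R=bravo -> take RIGHT -> bravo
i=2: L=golf R=golf -> agree -> golf
i=3: L=bravo R=bravo -> agree -> bravo
i=4: L=juliet, R=hotel=BASE -> take LEFT -> juliet
i=5: L=delta R=delta -> agree -> delta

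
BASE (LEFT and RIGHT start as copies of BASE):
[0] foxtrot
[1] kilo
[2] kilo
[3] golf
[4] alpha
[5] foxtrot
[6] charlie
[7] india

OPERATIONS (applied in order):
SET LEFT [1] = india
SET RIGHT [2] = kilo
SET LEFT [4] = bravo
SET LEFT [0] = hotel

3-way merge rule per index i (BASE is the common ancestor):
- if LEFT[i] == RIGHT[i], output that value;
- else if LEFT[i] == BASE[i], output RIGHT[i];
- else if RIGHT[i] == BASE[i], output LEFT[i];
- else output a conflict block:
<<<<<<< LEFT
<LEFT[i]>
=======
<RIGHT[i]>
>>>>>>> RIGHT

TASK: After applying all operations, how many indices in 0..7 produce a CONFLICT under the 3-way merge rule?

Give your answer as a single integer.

Answer: 0

Derivation:
Final LEFT:  [hotel, india, kilo, golf, bravo, foxtrot, charlie, india]
Final RIGHT: [foxtrot, kilo, kilo, golf, alpha, foxtrot, charlie, india]
i=0: L=hotel, R=foxtrot=BASE -> take LEFT -> hotel
i=1: L=india, R=kilo=BASE -> take LEFT -> india
i=2: L=kilo R=kilo -> agree -> kilo
i=3: L=golf R=golf -> agree -> golf
i=4: L=bravo, R=alpha=BASE -> take LEFT -> bravo
i=5: L=foxtrot R=foxtrot -> agree -> foxtrot
i=6: L=charlie R=charlie -> agree -> charlie
i=7: L=india R=india -> agree -> india
Conflict count: 0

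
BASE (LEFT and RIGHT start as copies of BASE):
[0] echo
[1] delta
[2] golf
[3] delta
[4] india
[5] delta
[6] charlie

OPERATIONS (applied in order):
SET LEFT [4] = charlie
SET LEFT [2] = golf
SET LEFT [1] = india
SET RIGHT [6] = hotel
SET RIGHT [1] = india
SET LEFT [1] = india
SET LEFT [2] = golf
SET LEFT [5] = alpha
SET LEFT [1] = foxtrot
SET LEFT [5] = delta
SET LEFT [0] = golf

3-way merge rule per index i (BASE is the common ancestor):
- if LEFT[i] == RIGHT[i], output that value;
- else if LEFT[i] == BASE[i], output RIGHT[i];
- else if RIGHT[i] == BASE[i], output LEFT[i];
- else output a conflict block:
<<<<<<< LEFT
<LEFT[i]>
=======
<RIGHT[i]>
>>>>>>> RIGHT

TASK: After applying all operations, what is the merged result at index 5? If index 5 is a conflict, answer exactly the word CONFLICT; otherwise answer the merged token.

Answer: delta

Derivation:
Final LEFT:  [golf, foxtrot, golf, delta, charlie, delta, charlie]
Final RIGHT: [echo, india, golf, delta, india, delta, hotel]
i=0: L=golf, R=echo=BASE -> take LEFT -> golf
i=1: BASE=delta L=foxtrot R=india all differ -> CONFLICT
i=2: L=golf R=golf -> agree -> golf
i=3: L=delta R=delta -> agree -> delta
i=4: L=charlie, R=india=BASE -> take LEFT -> charlie
i=5: L=delta R=delta -> agree -> delta
i=6: L=charlie=BASE, R=hotel -> take RIGHT -> hotel
Index 5 -> delta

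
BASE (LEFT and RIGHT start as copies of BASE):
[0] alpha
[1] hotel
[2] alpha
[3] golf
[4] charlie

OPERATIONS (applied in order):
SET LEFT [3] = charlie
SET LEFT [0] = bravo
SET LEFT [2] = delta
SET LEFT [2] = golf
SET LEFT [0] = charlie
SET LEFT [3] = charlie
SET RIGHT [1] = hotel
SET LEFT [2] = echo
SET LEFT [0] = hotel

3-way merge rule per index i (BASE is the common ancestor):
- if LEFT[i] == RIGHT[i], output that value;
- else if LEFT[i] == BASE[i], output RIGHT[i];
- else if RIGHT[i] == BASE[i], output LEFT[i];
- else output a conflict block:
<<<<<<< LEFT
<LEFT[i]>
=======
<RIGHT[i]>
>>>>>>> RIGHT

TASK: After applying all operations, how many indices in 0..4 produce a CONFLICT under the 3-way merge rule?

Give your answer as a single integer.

Answer: 0

Derivation:
Final LEFT:  [hotel, hotel, echo, charlie, charlie]
Final RIGHT: [alpha, hotel, alpha, golf, charlie]
i=0: L=hotel, R=alpha=BASE -> take LEFT -> hotel
i=1: L=hotel R=hotel -> agree -> hotel
i=2: L=echo, R=alpha=BASE -> take LEFT -> echo
i=3: L=charlie, R=golf=BASE -> take LEFT -> charlie
i=4: L=charlie R=charlie -> agree -> charlie
Conflict count: 0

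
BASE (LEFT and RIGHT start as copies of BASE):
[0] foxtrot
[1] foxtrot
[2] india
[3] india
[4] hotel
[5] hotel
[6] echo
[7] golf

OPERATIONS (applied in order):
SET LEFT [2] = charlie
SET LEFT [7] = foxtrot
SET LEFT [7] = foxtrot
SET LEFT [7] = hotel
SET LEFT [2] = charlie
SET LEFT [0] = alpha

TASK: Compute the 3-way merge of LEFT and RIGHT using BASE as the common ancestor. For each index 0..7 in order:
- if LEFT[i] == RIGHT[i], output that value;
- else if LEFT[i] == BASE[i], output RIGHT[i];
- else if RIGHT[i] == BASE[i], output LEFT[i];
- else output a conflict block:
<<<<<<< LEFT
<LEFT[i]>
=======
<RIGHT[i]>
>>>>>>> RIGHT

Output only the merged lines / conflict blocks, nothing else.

Final LEFT:  [alpha, foxtrot, charlie, india, hotel, hotel, echo, hotel]
Final RIGHT: [foxtrot, foxtrot, india, india, hotel, hotel, echo, golf]
i=0: L=alpha, R=foxtrot=BASE -> take LEFT -> alpha
i=1: L=foxtrot R=foxtrot -> agree -> foxtrot
i=2: L=charlie, R=india=BASE -> take LEFT -> charlie
i=3: L=india R=india -> agree -> india
i=4: L=hotel R=hotel -> agree -> hotel
i=5: L=hotel R=hotel -> agree -> hotel
i=6: L=echo R=echo -> agree -> echo
i=7: L=hotel, R=golf=BASE -> take LEFT -> hotel

Answer: alpha
foxtrot
charlie
india
hotel
hotel
echo
hotel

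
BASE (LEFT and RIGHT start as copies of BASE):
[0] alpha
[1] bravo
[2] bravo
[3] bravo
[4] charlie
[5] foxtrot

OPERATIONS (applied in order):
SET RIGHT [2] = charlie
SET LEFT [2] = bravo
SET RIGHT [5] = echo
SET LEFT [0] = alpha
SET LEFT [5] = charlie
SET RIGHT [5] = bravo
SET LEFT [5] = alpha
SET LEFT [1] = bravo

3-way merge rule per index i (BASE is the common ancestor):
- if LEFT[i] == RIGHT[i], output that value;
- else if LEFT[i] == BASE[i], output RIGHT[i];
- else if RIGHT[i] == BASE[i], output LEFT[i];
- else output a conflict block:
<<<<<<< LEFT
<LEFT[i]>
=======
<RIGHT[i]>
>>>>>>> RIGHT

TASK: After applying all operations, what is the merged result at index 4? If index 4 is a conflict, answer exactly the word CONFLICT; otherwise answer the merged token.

Answer: charlie

Derivation:
Final LEFT:  [alpha, bravo, bravo, bravo, charlie, alpha]
Final RIGHT: [alpha, bravo, charlie, bravo, charlie, bravo]
i=0: L=alpha R=alpha -> agree -> alpha
i=1: L=bravo R=bravo -> agree -> bravo
i=2: L=bravo=BASE, R=charlie -> take RIGHT -> charlie
i=3: L=bravo R=bravo -> agree -> bravo
i=4: L=charlie R=charlie -> agree -> charlie
i=5: BASE=foxtrot L=alpha R=bravo all differ -> CONFLICT
Index 4 -> charlie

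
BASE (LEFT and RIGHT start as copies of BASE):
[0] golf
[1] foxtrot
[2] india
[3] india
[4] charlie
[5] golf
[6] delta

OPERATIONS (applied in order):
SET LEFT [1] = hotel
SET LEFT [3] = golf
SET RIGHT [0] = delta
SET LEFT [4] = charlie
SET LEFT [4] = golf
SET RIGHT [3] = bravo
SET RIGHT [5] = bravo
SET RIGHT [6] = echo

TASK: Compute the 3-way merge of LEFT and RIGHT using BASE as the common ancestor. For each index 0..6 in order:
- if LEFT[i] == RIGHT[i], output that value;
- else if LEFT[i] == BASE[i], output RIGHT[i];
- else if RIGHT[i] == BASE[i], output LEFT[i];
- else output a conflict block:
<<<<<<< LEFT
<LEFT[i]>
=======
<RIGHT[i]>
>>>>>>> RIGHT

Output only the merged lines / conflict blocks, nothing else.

Answer: delta
hotel
india
<<<<<<< LEFT
golf
=======
bravo
>>>>>>> RIGHT
golf
bravo
echo

Derivation:
Final LEFT:  [golf, hotel, india, golf, golf, golf, delta]
Final RIGHT: [delta, foxtrot, india, bravo, charlie, bravo, echo]
i=0: L=golf=BASE, R=delta -> take RIGHT -> delta
i=1: L=hotel, R=foxtrot=BASE -> take LEFT -> hotel
i=2: L=india R=india -> agree -> india
i=3: BASE=india L=golf R=bravo all differ -> CONFLICT
i=4: L=golf, R=charlie=BASE -> take LEFT -> golf
i=5: L=golf=BASE, R=bravo -> take RIGHT -> bravo
i=6: L=delta=BASE, R=echo -> take RIGHT -> echo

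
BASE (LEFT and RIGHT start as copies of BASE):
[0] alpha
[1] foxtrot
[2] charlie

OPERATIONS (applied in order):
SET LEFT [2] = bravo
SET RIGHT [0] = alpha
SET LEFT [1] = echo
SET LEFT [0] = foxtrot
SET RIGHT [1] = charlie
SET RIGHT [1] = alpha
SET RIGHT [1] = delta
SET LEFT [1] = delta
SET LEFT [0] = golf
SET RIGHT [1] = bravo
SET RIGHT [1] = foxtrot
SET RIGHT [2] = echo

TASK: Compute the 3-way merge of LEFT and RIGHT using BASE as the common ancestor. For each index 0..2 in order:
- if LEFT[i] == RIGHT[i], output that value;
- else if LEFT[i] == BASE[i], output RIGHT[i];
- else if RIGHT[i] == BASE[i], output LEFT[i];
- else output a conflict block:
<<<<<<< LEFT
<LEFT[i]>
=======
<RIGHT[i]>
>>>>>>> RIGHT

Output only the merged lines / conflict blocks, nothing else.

Answer: golf
delta
<<<<<<< LEFT
bravo
=======
echo
>>>>>>> RIGHT

Derivation:
Final LEFT:  [golf, delta, bravo]
Final RIGHT: [alpha, foxtrot, echo]
i=0: L=golf, R=alpha=BASE -> take LEFT -> golf
i=1: L=delta, R=foxtrot=BASE -> take LEFT -> delta
i=2: BASE=charlie L=bravo R=echo all differ -> CONFLICT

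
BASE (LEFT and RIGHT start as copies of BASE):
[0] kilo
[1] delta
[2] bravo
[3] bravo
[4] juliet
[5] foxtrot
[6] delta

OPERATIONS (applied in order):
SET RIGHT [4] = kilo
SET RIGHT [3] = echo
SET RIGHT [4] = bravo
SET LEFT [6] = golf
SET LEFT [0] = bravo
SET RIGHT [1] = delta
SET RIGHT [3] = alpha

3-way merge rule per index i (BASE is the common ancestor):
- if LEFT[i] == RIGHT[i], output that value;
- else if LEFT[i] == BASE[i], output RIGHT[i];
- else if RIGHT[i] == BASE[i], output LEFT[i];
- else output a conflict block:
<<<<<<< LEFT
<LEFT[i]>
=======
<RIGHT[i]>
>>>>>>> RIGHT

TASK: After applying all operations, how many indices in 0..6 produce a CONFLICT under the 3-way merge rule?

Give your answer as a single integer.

Answer: 0

Derivation:
Final LEFT:  [bravo, delta, bravo, bravo, juliet, foxtrot, golf]
Final RIGHT: [kilo, delta, bravo, alpha, bravo, foxtrot, delta]
i=0: L=bravo, R=kilo=BASE -> take LEFT -> bravo
i=1: L=delta R=delta -> agree -> delta
i=2: L=bravo R=bravo -> agree -> bravo
i=3: L=bravo=BASE, R=alpha -> take RIGHT -> alpha
i=4: L=juliet=BASE, R=bravo -> take RIGHT -> bravo
i=5: L=foxtrot R=foxtrot -> agree -> foxtrot
i=6: L=golf, R=delta=BASE -> take LEFT -> golf
Conflict count: 0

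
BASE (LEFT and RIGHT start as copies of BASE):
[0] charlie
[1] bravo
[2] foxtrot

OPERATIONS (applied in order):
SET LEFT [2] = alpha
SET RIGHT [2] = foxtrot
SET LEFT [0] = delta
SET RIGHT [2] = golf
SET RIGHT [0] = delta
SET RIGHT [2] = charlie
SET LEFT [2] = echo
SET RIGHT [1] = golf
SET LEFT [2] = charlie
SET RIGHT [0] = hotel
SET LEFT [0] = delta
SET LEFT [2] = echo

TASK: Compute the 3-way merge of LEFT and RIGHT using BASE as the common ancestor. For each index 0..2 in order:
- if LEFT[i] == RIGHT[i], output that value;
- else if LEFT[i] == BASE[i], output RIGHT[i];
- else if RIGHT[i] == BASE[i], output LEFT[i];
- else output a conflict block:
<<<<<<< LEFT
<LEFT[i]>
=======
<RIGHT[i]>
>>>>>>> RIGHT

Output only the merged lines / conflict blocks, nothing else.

Final LEFT:  [delta, bravo, echo]
Final RIGHT: [hotel, golf, charlie]
i=0: BASE=charlie L=delta R=hotel all differ -> CONFLICT
i=1: L=bravo=BASE, R=golf -> take RIGHT -> golf
i=2: BASE=foxtrot L=echo R=charlie all differ -> CONFLICT

Answer: <<<<<<< LEFT
delta
=======
hotel
>>>>>>> RIGHT
golf
<<<<<<< LEFT
echo
=======
charlie
>>>>>>> RIGHT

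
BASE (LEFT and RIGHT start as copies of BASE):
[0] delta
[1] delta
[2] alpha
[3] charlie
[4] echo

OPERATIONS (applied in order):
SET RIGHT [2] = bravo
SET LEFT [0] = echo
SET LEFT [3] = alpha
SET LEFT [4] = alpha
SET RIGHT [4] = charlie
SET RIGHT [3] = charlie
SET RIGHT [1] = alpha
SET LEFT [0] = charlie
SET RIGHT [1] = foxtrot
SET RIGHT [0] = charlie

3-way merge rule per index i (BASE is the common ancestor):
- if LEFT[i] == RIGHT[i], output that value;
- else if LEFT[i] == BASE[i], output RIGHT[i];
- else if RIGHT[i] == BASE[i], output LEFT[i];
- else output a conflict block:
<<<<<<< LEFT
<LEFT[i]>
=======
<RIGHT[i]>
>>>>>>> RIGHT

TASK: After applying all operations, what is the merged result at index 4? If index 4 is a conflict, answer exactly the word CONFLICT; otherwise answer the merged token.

Final LEFT:  [charlie, delta, alpha, alpha, alpha]
Final RIGHT: [charlie, foxtrot, bravo, charlie, charlie]
i=0: L=charlie R=charlie -> agree -> charlie
i=1: L=delta=BASE, R=foxtrot -> take RIGHT -> foxtrot
i=2: L=alpha=BASE, R=bravo -> take RIGHT -> bravo
i=3: L=alpha, R=charlie=BASE -> take LEFT -> alpha
i=4: BASE=echo L=alpha R=charlie all differ -> CONFLICT
Index 4 -> CONFLICT

Answer: CONFLICT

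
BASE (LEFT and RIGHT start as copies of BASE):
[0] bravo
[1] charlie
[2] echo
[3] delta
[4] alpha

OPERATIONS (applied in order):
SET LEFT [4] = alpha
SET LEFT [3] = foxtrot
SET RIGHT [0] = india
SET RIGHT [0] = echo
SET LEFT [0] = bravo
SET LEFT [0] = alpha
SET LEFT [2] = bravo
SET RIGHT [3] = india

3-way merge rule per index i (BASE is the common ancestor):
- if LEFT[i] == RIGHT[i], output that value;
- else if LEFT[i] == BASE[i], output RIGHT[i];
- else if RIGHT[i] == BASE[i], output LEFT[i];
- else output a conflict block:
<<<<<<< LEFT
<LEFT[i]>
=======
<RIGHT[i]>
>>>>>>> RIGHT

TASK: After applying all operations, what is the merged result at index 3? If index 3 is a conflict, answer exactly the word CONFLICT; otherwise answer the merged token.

Answer: CONFLICT

Derivation:
Final LEFT:  [alpha, charlie, bravo, foxtrot, alpha]
Final RIGHT: [echo, charlie, echo, india, alpha]
i=0: BASE=bravo L=alpha R=echo all differ -> CONFLICT
i=1: L=charlie R=charlie -> agree -> charlie
i=2: L=bravo, R=echo=BASE -> take LEFT -> bravo
i=3: BASE=delta L=foxtrot R=india all differ -> CONFLICT
i=4: L=alpha R=alpha -> agree -> alpha
Index 3 -> CONFLICT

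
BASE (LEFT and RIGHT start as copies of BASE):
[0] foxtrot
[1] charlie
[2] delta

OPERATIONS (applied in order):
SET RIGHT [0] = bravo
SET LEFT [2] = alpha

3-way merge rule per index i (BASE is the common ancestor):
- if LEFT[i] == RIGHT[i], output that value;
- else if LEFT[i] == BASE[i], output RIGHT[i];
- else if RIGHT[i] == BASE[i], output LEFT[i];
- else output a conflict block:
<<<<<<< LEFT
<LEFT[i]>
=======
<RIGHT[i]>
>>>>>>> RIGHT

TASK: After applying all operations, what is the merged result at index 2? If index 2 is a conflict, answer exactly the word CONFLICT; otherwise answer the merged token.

Answer: alpha

Derivation:
Final LEFT:  [foxtrot, charlie, alpha]
Final RIGHT: [bravo, charlie, delta]
i=0: L=foxtrot=BASE, R=bravo -> take RIGHT -> bravo
i=1: L=charlie R=charlie -> agree -> charlie
i=2: L=alpha, R=delta=BASE -> take LEFT -> alpha
Index 2 -> alpha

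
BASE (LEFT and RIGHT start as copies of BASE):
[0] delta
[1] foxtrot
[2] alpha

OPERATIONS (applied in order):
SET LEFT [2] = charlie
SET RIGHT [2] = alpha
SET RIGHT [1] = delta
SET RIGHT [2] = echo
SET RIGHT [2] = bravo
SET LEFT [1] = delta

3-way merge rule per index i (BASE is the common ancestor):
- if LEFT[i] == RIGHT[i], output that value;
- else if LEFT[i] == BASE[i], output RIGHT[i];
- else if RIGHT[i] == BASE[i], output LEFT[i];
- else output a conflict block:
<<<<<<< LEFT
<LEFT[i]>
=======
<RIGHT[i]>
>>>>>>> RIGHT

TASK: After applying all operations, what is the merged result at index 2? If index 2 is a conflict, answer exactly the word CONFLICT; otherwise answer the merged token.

Answer: CONFLICT

Derivation:
Final LEFT:  [delta, delta, charlie]
Final RIGHT: [delta, delta, bravo]
i=0: L=delta R=delta -> agree -> delta
i=1: L=delta R=delta -> agree -> delta
i=2: BASE=alpha L=charlie R=bravo all differ -> CONFLICT
Index 2 -> CONFLICT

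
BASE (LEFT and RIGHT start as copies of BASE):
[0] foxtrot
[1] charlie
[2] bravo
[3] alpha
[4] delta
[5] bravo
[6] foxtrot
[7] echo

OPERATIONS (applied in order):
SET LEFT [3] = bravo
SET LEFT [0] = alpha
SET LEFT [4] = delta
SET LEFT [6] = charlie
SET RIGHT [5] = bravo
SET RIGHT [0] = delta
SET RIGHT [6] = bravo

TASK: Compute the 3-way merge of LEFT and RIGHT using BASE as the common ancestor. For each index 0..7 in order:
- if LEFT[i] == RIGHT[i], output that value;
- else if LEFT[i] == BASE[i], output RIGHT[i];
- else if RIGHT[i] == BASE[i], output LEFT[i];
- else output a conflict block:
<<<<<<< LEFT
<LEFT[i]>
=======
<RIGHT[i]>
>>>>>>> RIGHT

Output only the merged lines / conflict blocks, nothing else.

Final LEFT:  [alpha, charlie, bravo, bravo, delta, bravo, charlie, echo]
Final RIGHT: [delta, charlie, bravo, alpha, delta, bravo, bravo, echo]
i=0: BASE=foxtrot L=alpha R=delta all differ -> CONFLICT
i=1: L=charlie R=charlie -> agree -> charlie
i=2: L=bravo R=bravo -> agree -> bravo
i=3: L=bravo, R=alpha=BASE -> take LEFT -> bravo
i=4: L=delta R=delta -> agree -> delta
i=5: L=bravo R=bravo -> agree -> bravo
i=6: BASE=foxtrot L=charlie R=bravo all differ -> CONFLICT
i=7: L=echo R=echo -> agree -> echo

Answer: <<<<<<< LEFT
alpha
=======
delta
>>>>>>> RIGHT
charlie
bravo
bravo
delta
bravo
<<<<<<< LEFT
charlie
=======
bravo
>>>>>>> RIGHT
echo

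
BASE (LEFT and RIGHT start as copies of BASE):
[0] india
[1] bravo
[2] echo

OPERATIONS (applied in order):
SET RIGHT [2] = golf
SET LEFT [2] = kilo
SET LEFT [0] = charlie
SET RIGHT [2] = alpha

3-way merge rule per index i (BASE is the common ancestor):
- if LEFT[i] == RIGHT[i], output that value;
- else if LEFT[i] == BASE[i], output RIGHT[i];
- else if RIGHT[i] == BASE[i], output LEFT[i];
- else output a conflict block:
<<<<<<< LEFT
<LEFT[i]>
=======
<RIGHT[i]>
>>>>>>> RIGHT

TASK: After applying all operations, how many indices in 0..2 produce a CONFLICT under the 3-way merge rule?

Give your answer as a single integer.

Final LEFT:  [charlie, bravo, kilo]
Final RIGHT: [india, bravo, alpha]
i=0: L=charlie, R=india=BASE -> take LEFT -> charlie
i=1: L=bravo R=bravo -> agree -> bravo
i=2: BASE=echo L=kilo R=alpha all differ -> CONFLICT
Conflict count: 1

Answer: 1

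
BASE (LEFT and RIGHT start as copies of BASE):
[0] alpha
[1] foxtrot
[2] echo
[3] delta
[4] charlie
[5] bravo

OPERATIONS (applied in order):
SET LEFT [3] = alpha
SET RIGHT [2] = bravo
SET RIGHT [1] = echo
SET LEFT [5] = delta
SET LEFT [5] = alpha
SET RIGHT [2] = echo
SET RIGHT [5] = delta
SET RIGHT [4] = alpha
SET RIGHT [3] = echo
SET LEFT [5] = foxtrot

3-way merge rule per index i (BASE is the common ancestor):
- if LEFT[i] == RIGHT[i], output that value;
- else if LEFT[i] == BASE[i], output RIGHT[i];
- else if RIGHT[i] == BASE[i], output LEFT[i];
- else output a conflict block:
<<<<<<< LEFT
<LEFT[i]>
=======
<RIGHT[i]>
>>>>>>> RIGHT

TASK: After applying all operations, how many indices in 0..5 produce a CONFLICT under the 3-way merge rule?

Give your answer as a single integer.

Final LEFT:  [alpha, foxtrot, echo, alpha, charlie, foxtrot]
Final RIGHT: [alpha, echo, echo, echo, alpha, delta]
i=0: L=alpha R=alpha -> agree -> alpha
i=1: L=foxtrot=BASE, R=echo -> take RIGHT -> echo
i=2: L=echo R=echo -> agree -> echo
i=3: BASE=delta L=alpha R=echo all differ -> CONFLICT
i=4: L=charlie=BASE, R=alpha -> take RIGHT -> alpha
i=5: BASE=bravo L=foxtrot R=delta all differ -> CONFLICT
Conflict count: 2

Answer: 2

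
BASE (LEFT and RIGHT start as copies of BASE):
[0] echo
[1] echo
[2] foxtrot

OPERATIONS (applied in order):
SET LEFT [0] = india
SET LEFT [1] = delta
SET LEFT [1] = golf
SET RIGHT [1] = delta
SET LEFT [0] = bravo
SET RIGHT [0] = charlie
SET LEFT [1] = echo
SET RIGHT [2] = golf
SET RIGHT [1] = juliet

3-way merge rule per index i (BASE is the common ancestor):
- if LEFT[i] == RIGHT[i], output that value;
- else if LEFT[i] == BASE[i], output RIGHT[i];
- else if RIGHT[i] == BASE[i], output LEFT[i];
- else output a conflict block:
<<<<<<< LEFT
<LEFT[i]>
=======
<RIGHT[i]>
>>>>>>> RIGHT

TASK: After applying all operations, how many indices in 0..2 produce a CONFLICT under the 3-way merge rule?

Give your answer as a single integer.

Answer: 1

Derivation:
Final LEFT:  [bravo, echo, foxtrot]
Final RIGHT: [charlie, juliet, golf]
i=0: BASE=echo L=bravo R=charlie all differ -> CONFLICT
i=1: L=echo=BASE, R=juliet -> take RIGHT -> juliet
i=2: L=foxtrot=BASE, R=golf -> take RIGHT -> golf
Conflict count: 1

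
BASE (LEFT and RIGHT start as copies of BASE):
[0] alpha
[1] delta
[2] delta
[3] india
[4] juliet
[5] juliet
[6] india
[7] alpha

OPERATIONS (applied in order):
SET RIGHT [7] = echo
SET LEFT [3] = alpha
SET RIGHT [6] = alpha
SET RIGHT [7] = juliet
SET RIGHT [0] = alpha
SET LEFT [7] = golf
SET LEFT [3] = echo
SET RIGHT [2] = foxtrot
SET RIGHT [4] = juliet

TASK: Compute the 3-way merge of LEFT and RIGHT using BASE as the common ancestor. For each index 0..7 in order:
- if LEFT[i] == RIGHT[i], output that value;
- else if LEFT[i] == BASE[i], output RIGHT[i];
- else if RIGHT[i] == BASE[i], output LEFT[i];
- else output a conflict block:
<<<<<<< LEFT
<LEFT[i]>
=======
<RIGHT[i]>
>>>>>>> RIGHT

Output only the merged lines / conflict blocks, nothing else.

Final LEFT:  [alpha, delta, delta, echo, juliet, juliet, india, golf]
Final RIGHT: [alpha, delta, foxtrot, india, juliet, juliet, alpha, juliet]
i=0: L=alpha R=alpha -> agree -> alpha
i=1: L=delta R=delta -> agree -> delta
i=2: L=delta=BASE, R=foxtrot -> take RIGHT -> foxtrot
i=3: L=echo, R=india=BASE -> take LEFT -> echo
i=4: L=juliet R=juliet -> agree -> juliet
i=5: L=juliet R=juliet -> agree -> juliet
i=6: L=india=BASE, R=alpha -> take RIGHT -> alpha
i=7: BASE=alpha L=golf R=juliet all differ -> CONFLICT

Answer: alpha
delta
foxtrot
echo
juliet
juliet
alpha
<<<<<<< LEFT
golf
=======
juliet
>>>>>>> RIGHT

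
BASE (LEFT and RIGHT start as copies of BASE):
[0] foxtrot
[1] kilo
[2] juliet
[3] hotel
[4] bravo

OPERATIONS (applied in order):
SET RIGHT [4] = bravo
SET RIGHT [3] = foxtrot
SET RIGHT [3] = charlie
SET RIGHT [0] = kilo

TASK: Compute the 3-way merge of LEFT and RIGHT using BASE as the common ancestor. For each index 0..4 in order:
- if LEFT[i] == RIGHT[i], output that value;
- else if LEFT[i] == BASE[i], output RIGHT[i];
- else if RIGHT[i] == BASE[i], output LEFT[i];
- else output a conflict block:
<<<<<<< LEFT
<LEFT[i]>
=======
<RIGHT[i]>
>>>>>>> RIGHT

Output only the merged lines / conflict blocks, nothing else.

Answer: kilo
kilo
juliet
charlie
bravo

Derivation:
Final LEFT:  [foxtrot, kilo, juliet, hotel, bravo]
Final RIGHT: [kilo, kilo, juliet, charlie, bravo]
i=0: L=foxtrot=BASE, R=kilo -> take RIGHT -> kilo
i=1: L=kilo R=kilo -> agree -> kilo
i=2: L=juliet R=juliet -> agree -> juliet
i=3: L=hotel=BASE, R=charlie -> take RIGHT -> charlie
i=4: L=bravo R=bravo -> agree -> bravo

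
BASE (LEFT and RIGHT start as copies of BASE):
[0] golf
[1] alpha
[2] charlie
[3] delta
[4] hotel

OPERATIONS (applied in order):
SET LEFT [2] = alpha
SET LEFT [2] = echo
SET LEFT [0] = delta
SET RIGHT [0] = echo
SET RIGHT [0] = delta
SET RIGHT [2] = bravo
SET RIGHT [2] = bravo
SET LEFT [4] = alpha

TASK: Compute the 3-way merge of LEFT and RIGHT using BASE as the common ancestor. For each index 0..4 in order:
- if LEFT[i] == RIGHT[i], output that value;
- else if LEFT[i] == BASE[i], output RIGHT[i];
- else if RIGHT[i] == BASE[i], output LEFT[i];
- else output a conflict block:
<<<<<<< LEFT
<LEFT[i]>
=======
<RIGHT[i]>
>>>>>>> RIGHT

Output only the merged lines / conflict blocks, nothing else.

Final LEFT:  [delta, alpha, echo, delta, alpha]
Final RIGHT: [delta, alpha, bravo, delta, hotel]
i=0: L=delta R=delta -> agree -> delta
i=1: L=alpha R=alpha -> agree -> alpha
i=2: BASE=charlie L=echo R=bravo all differ -> CONFLICT
i=3: L=delta R=delta -> agree -> delta
i=4: L=alpha, R=hotel=BASE -> take LEFT -> alpha

Answer: delta
alpha
<<<<<<< LEFT
echo
=======
bravo
>>>>>>> RIGHT
delta
alpha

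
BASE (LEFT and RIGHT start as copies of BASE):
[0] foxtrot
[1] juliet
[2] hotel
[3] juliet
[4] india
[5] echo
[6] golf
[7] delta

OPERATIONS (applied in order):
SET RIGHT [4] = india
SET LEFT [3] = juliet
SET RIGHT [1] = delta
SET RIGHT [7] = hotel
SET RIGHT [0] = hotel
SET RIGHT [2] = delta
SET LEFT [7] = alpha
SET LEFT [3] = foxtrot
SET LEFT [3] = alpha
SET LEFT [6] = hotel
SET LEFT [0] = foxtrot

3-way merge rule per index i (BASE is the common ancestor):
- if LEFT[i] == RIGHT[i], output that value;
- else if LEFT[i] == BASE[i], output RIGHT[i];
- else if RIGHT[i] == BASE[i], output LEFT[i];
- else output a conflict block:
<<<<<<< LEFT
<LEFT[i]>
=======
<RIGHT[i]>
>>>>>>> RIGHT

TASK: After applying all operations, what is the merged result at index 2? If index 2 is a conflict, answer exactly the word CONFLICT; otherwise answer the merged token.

Answer: delta

Derivation:
Final LEFT:  [foxtrot, juliet, hotel, alpha, india, echo, hotel, alpha]
Final RIGHT: [hotel, delta, delta, juliet, india, echo, golf, hotel]
i=0: L=foxtrot=BASE, R=hotel -> take RIGHT -> hotel
i=1: L=juliet=BASE, R=delta -> take RIGHT -> delta
i=2: L=hotel=BASE, R=delta -> take RIGHT -> delta
i=3: L=alpha, R=juliet=BASE -> take LEFT -> alpha
i=4: L=india R=india -> agree -> india
i=5: L=echo R=echo -> agree -> echo
i=6: L=hotel, R=golf=BASE -> take LEFT -> hotel
i=7: BASE=delta L=alpha R=hotel all differ -> CONFLICT
Index 2 -> delta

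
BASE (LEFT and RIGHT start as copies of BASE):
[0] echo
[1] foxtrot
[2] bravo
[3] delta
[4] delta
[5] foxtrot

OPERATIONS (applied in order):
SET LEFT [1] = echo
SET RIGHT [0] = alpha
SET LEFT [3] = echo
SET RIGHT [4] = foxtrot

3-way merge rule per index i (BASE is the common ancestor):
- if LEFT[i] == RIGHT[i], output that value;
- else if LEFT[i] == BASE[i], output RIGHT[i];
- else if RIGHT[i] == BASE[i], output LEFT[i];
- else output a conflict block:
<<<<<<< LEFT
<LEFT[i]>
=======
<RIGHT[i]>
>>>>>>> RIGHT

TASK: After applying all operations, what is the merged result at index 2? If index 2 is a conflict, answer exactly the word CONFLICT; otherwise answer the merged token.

Final LEFT:  [echo, echo, bravo, echo, delta, foxtrot]
Final RIGHT: [alpha, foxtrot, bravo, delta, foxtrot, foxtrot]
i=0: L=echo=BASE, R=alpha -> take RIGHT -> alpha
i=1: L=echo, R=foxtrot=BASE -> take LEFT -> echo
i=2: L=bravo R=bravo -> agree -> bravo
i=3: L=echo, R=delta=BASE -> take LEFT -> echo
i=4: L=delta=BASE, R=foxtrot -> take RIGHT -> foxtrot
i=5: L=foxtrot R=foxtrot -> agree -> foxtrot
Index 2 -> bravo

Answer: bravo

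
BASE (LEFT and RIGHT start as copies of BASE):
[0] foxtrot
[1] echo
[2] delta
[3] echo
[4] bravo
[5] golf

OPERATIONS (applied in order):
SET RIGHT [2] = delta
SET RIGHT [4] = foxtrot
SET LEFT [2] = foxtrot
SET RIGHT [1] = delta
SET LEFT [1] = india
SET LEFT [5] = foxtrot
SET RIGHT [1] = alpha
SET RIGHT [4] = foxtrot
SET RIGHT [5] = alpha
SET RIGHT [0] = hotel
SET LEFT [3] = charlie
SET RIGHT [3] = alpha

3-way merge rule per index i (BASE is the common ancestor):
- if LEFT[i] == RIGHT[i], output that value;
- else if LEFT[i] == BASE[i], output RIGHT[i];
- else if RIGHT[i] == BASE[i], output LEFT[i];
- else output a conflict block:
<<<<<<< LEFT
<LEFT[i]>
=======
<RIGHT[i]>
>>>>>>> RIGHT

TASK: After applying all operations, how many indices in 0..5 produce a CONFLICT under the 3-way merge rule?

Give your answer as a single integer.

Answer: 3

Derivation:
Final LEFT:  [foxtrot, india, foxtrot, charlie, bravo, foxtrot]
Final RIGHT: [hotel, alpha, delta, alpha, foxtrot, alpha]
i=0: L=foxtrot=BASE, R=hotel -> take RIGHT -> hotel
i=1: BASE=echo L=india R=alpha all differ -> CONFLICT
i=2: L=foxtrot, R=delta=BASE -> take LEFT -> foxtrot
i=3: BASE=echo L=charlie R=alpha all differ -> CONFLICT
i=4: L=bravo=BASE, R=foxtrot -> take RIGHT -> foxtrot
i=5: BASE=golf L=foxtrot R=alpha all differ -> CONFLICT
Conflict count: 3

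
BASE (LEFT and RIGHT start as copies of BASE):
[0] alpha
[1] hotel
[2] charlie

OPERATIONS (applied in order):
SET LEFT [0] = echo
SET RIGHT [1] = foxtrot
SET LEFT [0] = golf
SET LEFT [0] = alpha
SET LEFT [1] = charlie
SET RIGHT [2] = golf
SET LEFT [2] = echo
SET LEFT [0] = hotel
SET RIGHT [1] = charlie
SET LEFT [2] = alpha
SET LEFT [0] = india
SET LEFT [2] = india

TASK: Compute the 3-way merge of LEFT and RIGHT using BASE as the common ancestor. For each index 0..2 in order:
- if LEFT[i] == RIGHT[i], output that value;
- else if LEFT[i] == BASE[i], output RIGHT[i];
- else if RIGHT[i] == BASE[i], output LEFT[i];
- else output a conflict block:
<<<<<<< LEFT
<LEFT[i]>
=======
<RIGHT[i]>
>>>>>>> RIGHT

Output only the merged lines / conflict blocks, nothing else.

Answer: india
charlie
<<<<<<< LEFT
india
=======
golf
>>>>>>> RIGHT

Derivation:
Final LEFT:  [india, charlie, india]
Final RIGHT: [alpha, charlie, golf]
i=0: L=india, R=alpha=BASE -> take LEFT -> india
i=1: L=charlie R=charlie -> agree -> charlie
i=2: BASE=charlie L=india R=golf all differ -> CONFLICT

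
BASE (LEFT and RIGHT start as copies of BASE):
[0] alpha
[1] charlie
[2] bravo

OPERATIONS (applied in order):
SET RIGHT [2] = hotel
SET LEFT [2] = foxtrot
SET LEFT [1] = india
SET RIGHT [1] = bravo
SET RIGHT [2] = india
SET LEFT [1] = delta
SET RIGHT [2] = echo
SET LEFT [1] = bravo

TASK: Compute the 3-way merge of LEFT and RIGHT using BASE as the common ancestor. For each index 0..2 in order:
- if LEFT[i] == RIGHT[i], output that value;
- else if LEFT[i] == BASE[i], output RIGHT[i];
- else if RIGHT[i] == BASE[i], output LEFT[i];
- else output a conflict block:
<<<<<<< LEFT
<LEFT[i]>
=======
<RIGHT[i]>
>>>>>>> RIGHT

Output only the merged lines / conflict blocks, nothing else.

Answer: alpha
bravo
<<<<<<< LEFT
foxtrot
=======
echo
>>>>>>> RIGHT

Derivation:
Final LEFT:  [alpha, bravo, foxtrot]
Final RIGHT: [alpha, bravo, echo]
i=0: L=alpha R=alpha -> agree -> alpha
i=1: L=bravo R=bravo -> agree -> bravo
i=2: BASE=bravo L=foxtrot R=echo all differ -> CONFLICT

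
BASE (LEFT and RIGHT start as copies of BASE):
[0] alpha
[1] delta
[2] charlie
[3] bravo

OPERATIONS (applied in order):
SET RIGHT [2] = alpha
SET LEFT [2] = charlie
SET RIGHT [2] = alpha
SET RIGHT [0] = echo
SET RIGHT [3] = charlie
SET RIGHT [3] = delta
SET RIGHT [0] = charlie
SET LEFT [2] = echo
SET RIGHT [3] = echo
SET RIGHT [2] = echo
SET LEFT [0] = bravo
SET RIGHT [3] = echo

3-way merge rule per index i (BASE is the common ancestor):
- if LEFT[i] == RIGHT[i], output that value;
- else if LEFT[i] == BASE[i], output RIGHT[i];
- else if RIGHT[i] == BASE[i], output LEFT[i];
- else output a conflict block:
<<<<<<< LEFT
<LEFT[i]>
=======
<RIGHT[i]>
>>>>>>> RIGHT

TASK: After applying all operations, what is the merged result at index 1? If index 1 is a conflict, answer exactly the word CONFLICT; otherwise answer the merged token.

Final LEFT:  [bravo, delta, echo, bravo]
Final RIGHT: [charlie, delta, echo, echo]
i=0: BASE=alpha L=bravo R=charlie all differ -> CONFLICT
i=1: L=delta R=delta -> agree -> delta
i=2: L=echo R=echo -> agree -> echo
i=3: L=bravo=BASE, R=echo -> take RIGHT -> echo
Index 1 -> delta

Answer: delta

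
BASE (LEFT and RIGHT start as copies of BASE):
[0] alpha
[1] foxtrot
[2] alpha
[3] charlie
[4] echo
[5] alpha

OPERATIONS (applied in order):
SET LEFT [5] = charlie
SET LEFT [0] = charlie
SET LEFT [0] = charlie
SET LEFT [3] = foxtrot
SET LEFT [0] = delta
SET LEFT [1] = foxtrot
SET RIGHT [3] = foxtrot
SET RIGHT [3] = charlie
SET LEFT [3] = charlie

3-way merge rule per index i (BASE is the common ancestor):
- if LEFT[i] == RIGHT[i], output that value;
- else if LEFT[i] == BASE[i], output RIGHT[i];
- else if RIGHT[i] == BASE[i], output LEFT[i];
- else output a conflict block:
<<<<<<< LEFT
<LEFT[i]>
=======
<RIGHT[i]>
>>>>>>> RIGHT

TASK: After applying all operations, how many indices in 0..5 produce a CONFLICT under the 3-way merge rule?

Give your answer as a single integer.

Final LEFT:  [delta, foxtrot, alpha, charlie, echo, charlie]
Final RIGHT: [alpha, foxtrot, alpha, charlie, echo, alpha]
i=0: L=delta, R=alpha=BASE -> take LEFT -> delta
i=1: L=foxtrot R=foxtrot -> agree -> foxtrot
i=2: L=alpha R=alpha -> agree -> alpha
i=3: L=charlie R=charlie -> agree -> charlie
i=4: L=echo R=echo -> agree -> echo
i=5: L=charlie, R=alpha=BASE -> take LEFT -> charlie
Conflict count: 0

Answer: 0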